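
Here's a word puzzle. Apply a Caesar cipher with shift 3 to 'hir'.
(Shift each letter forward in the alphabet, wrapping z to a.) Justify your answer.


Shift each letter by 3: h -> k, i -> l, r -> u. Result: 'klu'.

klu


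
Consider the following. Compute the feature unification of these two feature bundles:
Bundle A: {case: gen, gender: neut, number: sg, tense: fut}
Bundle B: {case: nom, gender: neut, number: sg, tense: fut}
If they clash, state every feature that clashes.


Compare features:
case: A=gen vs B=nom -> CLASH
gender: A=neut vs B=neut -> unified: neut
number: A=sg vs B=sg -> unified: sg
tense: A=fut vs B=fut -> unified: fut
Clash detected on feature 'case' (gen vs nom); unification fails.

CLASH on 'case' (gen vs nom)


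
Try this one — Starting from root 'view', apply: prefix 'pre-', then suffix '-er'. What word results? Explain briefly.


Step 1: Add prefix 'pre-' to 'view' = 'preview'
Step 2: Add suffix '-er' to 'preview' = 'previewer'

previewer


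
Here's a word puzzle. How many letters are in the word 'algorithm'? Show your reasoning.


Spell out 'algorithm' and number each letter: a(1), l(2), g(3), o(4), r(5), i(6), t(7), h(8), m(9). Total: 9 letters.

9


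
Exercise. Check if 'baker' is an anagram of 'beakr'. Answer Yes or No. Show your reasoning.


Sorted letters of 'baker': 'abekr'
Sorted letters of 'beakr': 'abekr'
They match.

Yes


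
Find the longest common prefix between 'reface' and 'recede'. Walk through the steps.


Compare from the start: 2 characters match: 're'. Mismatch at position 3: 'f' vs 'c'.

re


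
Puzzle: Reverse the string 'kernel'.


Reverse 'kernel' character by character: 'lenrek'.

lenrek


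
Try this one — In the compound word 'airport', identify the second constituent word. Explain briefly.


Split 'airport' into 'air' + 'port'. The second part is 'port'.

port


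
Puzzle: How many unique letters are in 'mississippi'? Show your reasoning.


Unique letters in 'mississippi': {i, m, p, s} = 4 distinct letters.

4


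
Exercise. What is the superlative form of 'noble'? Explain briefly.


Apply superlative formation (ends in e: add -st): 'noble' -> 'noblest'.

noblest


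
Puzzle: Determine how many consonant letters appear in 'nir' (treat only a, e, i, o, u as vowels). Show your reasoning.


Consonants in 'nir': n, r = 2 consonants.

2


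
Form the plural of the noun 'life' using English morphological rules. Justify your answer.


Apply rule: Change -fe to -ves. 'life' becomes 'lives'.

lives


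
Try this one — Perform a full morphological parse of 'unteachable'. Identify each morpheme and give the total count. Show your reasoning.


Step 1: Identify prefix: 'un' (meaning: not/reverse)
Step 2: Identify root: 'teach'
Step 3: Identify suffix(es): 'able'
Decomposition: un- (prefix: not/reverse) + teach (root) + -able (suffix: capable of)
Total morphemes: 3

3 morphemes (un- (prefix: not/reverse) + teach (root) + -able (suffix: capable of))


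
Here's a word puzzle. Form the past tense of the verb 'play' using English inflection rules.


Apply rule: Add -ed. 'play' becomes 'played'.

played


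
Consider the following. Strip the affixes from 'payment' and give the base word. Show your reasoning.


Remove suffix '-ment' from 'payment' to get root 'pay'.

pay


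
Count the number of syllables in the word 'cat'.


Break 'cat' into syllables: cat -> cat = 1 syllable

1 syllable


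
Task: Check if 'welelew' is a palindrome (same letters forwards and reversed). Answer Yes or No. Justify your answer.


Forward: 'welelew'
Reversed: 'welelew'
They are identical.

Yes


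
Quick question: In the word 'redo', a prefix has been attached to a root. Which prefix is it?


The word 'redo' = 're' (prefix) + 'do' (root). The prefix is 're'.

re


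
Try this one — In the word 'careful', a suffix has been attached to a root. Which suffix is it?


The word 'careful' = 'care' (root) + '-ful' (suffix). The suffix is '-ful'.

ful


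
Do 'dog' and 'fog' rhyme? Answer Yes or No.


Rime (stressed vowel + following sounds) of 'dog': -og = /ɒg/
Rime of 'fog': -og = /ɒg/
/ɒg/ and /ɒg/ are the same ending sound, so the words rhyme.

Yes


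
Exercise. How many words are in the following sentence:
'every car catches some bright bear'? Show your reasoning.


Split into words: every | car | catches | some | bright | bear = 6 words.

6


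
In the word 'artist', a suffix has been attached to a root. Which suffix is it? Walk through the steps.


The word 'artist' = 'art' (root) + '-ist' (suffix). The suffix is '-ist'.

ist


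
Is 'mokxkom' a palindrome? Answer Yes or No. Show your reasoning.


Forward: 'mokxkom'
Reversed: 'mokxkom'
They are identical.

Yes


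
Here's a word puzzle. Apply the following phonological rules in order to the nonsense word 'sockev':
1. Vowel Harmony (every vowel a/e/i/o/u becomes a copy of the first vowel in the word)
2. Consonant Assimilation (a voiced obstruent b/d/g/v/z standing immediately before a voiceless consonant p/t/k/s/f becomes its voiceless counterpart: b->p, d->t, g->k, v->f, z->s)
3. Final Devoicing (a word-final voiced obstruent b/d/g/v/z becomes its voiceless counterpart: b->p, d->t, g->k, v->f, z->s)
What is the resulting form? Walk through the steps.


Starting form: 'sockev'
Rule 1: Vowel Harmony: all vowels become 'o' (matching first vowel). 'sockev' -> 'sockov'
Rule 2: Consonant Assimilation: no voiced obstruent (b/d/g/v/z) stands immediately before a voiceless consonant (p/t/k/s/f). No change.
Rule 3: Final Devoicing: word-final voiced obstruent 'v' becomes voiceless 'f'. 'sockov' -> 'sockof'
Final form: 'sockof'

sockof


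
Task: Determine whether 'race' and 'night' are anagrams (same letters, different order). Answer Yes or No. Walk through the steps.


Sorted letters of 'race': 'acer'
Sorted letters of 'night': 'ghint'
They do not match.

No


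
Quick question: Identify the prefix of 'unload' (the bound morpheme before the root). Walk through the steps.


The word 'unload' = 'un' (prefix) + 'load' (root). The prefix is 'un'.

un


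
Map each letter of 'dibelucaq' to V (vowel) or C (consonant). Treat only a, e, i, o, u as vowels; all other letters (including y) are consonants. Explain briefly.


Letter mapping: d = C, i = V, b = C, e = V, l = C, u = V, c = C, a = V, q = C.

CVCVCVCVC


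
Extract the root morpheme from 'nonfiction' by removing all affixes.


Remove prefix 'non' from 'nonfiction' to get root 'fiction'.

fiction


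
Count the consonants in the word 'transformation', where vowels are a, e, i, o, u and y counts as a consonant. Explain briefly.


Consonants in 'transformation': t, r, n, s, f, r, m, t, n = 9 consonants.

9


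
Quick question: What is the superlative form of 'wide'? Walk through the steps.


Apply superlative formation (ends in e: add -st): 'wide' -> 'widest'.

widest


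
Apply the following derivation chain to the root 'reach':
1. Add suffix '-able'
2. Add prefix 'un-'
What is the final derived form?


Step 1: Add suffix '-able' to 'reach' = 'reachable'
Step 2: Add prefix 'un-' to 'reachable' = 'unreachable'

unreachable


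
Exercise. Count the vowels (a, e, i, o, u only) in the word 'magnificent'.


Vowels in 'magnificent': a, i, i, e = 4 vowels.

4


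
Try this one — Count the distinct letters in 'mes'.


Unique letters in 'mes': {e, m, s} = 3 distinct letters.

3


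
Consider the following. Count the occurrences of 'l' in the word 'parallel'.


Letter 'l' in 'parallel': found at position(s) 5, 6, 8 = 3 occurrence(s).

3


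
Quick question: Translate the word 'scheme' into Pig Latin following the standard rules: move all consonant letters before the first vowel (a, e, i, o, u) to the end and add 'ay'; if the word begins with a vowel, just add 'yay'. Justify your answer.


'scheme': move consonant cluster 'sch' to end and add 'ay': 'emeschay'.

emeschay


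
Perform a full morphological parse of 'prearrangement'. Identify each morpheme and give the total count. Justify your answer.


Step 1: Identify prefix: 'pre' (meaning: before)
Step 2: Identify root: 'arrange'
Step 3: Identify suffix(es): 'ment'
Decomposition: pre- (prefix: before) + arrange (root) + -ment (suffix: action/result)
Total morphemes: 3

3 morphemes (pre- (prefix: before) + arrange (root) + -ment (suffix: action/result))


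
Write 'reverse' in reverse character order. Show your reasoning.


Reverse 'reverse' character by character: 'esrever'.

esrever


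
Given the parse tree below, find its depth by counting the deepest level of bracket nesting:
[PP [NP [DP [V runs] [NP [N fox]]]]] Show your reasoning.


Count bracket nesting levels:
'[' at pos 0: depth = 1
'[' at pos 4: depth = 2
'[' at pos 8: depth = 3
'[' at pos 12: depth = 4
'[' at pos 21: depth = 4
'[' at pos 25: depth = 5
Maximum depth reached: 5

5


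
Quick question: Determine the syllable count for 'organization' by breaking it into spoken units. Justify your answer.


Break 'organization' into syllables: or-gan-i-za-tion -> or | gan | i | za | tion = 5 syllables

5 syllables


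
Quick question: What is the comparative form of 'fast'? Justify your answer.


Apply comparative formation (add -er): 'fast' -> 'faster'.

faster


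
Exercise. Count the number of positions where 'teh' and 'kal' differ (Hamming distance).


Alignment:
Position 1: 't' vs 'k' = DIFFER
Position 2: 'e' vs 'a' = DIFFER
Position 3: 'h' vs 'l' = DIFFER
Total differences: 3

3


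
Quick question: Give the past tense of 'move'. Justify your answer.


Apply rule: Add -d (word ends in -e). 'move' becomes 'moved'.

moved


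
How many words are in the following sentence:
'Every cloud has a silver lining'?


Split into words: Every | cloud | has | a | silver | lining = 6 words.

6


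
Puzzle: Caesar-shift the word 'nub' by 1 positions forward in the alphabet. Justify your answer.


Shift each letter by 1: n -> o, u -> v, b -> c. Result: 'ovc'.

ovc


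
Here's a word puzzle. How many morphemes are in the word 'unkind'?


Decomposition: un- (prefix) + kind (root) = 2 morpheme(s)

2 morphemes


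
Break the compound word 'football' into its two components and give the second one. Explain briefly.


Split 'football' into 'foot' + 'ball'. The second part is 'ball'.

ball


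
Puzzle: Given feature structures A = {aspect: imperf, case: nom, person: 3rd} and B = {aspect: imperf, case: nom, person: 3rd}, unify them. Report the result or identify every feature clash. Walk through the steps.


Compare features:
aspect: A=imperf vs B=imperf -> unified: imperf
case: A=nom vs B=nom -> unified: nom
person: A=3rd vs B=3rd -> unified: 3rd
No clashes found.

Unified: {aspect: imperf, case: nom, person: 3rd}


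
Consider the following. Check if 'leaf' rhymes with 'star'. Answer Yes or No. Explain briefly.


Rime (stressed vowel + following sounds) of 'leaf': -eaf = /iːf/
Rime of 'star': -ar = /ɑːr/
/iːf/ and /ɑːr/ are different ending sounds, so the words do not rhyme.

No


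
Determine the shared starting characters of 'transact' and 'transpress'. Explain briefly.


Compare from the start: 5 characters match: 'trans'. Mismatch at position 6: 'a' vs 'p'.

trans


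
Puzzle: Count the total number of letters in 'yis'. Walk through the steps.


Spell out 'yis' and number each letter: y(1), i(2), s(3). Total: 3 letters.

3


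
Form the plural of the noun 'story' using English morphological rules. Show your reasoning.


Apply rule: Change -y to -ies (consonant + y). 'story' becomes 'stories'.

stories


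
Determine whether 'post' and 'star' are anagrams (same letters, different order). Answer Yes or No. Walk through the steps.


Sorted letters of 'post': 'opst'
Sorted letters of 'star': 'arst'
They do not match.

No


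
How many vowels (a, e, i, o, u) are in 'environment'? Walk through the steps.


Vowels in 'environment': e, i, o, e = 4 vowels.

4


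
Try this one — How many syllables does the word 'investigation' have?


Break 'investigation' into syllables: in-ves-ti-ga-tion -> in | ves | ti | ga | tion = 5 syllables

5 syllables


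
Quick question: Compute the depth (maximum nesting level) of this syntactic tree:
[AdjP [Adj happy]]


Count bracket nesting levels:
'[' at pos 0: depth = 1
'[' at pos 6: depth = 2
Maximum depth reached: 2

2


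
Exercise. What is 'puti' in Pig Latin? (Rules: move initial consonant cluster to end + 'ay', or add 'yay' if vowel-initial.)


'puti': move consonant cluster 'p' to end and add 'ay': 'utipay'.

utipay


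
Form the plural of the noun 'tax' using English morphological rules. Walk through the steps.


Apply rule: Add -es (sibilant/fricative ending). 'tax' becomes 'taxes'.

taxes


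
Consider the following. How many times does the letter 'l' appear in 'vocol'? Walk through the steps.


Letter 'l' in 'vocol': found at position(s) 5 = 1 occurrence(s).

1


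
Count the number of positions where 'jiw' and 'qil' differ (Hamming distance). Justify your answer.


Alignment:
Position 1: 'j' vs 'q' = DIFFER
Position 2: 'i' vs 'i' = match
Position 3: 'w' vs 'l' = DIFFER
Total differences: 2

2


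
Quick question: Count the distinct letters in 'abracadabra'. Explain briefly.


Unique letters in 'abracadabra': {a, b, c, d, r} = 5 distinct letters.

5


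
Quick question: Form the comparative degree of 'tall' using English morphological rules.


Apply comparative formation (add -er): 'tall' -> 'taller'.

taller


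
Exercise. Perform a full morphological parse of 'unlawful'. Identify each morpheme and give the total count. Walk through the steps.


Step 1: Identify prefix: 'un' (meaning: not/reverse)
Step 2: Identify root: 'law'
Step 3: Identify suffix(es): 'ful'
Decomposition: un- (prefix: not/reverse) + law (root) + -ful (suffix: full of)
Total morphemes: 3

3 morphemes (un- (prefix: not/reverse) + law (root) + -ful (suffix: full of))


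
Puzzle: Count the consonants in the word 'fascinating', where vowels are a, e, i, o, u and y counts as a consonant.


Consonants in 'fascinating': f, s, c, n, t, n, g = 7 consonants.

7


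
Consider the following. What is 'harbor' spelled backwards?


Reverse 'harbor' character by character: 'robrah'.

robrah


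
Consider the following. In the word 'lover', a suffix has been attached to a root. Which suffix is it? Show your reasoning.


The word 'lover' = 'love' (root) + '-er' (suffix). The suffix is '-er'.

er


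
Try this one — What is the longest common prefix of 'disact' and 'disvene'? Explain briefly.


Compare from the start: 3 characters match: 'dis'. Mismatch at position 4: 'a' vs 'v'.

dis


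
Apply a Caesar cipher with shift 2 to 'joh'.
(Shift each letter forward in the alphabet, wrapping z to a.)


Shift each letter by 2: j -> l, o -> q, h -> j. Result: 'lqj'.

lqj


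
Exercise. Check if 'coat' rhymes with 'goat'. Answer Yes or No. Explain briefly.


Rime (stressed vowel + following sounds) of 'coat': -oat = /oʊt/
Rime of 'goat': -oat = /oʊt/
/oʊt/ and /oʊt/ are the same ending sound, so the words rhyme.

Yes


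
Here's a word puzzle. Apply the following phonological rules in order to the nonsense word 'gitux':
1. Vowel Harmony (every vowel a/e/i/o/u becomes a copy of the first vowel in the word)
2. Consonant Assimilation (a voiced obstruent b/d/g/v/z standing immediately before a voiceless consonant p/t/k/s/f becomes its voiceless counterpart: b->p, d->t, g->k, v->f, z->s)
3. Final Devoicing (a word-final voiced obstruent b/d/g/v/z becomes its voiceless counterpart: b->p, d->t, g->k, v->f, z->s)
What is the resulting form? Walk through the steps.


Starting form: 'gitux'
Rule 1: Vowel Harmony: all vowels become 'i' (matching first vowel). 'gitux' -> 'gitix'
Rule 2: Consonant Assimilation: no voiced obstruent (b/d/g/v/z) stands immediately before a voiceless consonant (p/t/k/s/f). No change.
Rule 3: Final Devoicing: final consonant 'x' is not one of the voiced obstruents b/d/g/v/z. No change.
Final form: 'gitix'

gitix


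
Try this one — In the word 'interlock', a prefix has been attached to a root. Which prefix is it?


The word 'interlock' = 'inter' (prefix) + 'lock' (root). The prefix is 'inter'.

inter


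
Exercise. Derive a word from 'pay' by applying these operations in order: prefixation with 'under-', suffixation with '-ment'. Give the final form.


Step 1: Add prefix 'under-' to 'pay' = 'underpay'
Step 2: Add suffix '-ment' to 'underpay' = 'underpayment'

underpayment


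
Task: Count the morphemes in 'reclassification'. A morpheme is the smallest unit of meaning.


Decomposition: re- (prefix) + class (root) + -ify (suffix) + -ation (suffix) = 4 morpheme(s)

4 morphemes


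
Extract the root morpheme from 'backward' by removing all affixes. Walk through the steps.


Remove suffix '-ward' from 'backward' to get root 'back'.

back


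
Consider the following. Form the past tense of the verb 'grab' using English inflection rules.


Apply rule: Double final consonant and add -ed. 'grab' becomes 'grabbed'.

grabbed


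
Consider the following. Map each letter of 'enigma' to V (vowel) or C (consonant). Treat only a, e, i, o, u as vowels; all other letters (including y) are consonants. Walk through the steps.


Letter mapping: e = V, n = C, i = V, g = C, m = C, a = V.

VCVCCV


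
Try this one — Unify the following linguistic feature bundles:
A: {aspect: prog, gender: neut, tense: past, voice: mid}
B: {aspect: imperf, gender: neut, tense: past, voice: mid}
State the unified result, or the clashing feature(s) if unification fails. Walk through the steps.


Compare features:
aspect: A=prog vs B=imperf -> CLASH
gender: A=neut vs B=neut -> unified: neut
tense: A=past vs B=past -> unified: past
voice: A=mid vs B=mid -> unified: mid
Clash detected on feature 'aspect' (prog vs imperf); unification fails.

CLASH on 'aspect' (prog vs imperf)


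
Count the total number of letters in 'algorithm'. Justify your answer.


Spell out 'algorithm' and number each letter: a(1), l(2), g(3), o(4), r(5), i(6), t(7), h(8), m(9). Total: 9 letters.

9


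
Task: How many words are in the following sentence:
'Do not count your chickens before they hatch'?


Split into words: Do | not | count | your | chickens | before | they | hatch = 8 words.

8


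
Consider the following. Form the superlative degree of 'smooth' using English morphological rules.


Apply superlative formation (add -est): 'smooth' -> 'smoothest'.

smoothest


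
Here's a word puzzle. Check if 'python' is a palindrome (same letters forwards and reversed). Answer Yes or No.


Forward: 'python'
Reversed: 'nohtyp'
They differ.

No


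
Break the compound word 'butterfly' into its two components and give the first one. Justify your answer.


Split 'butterfly' into 'butter' + 'fly'. The first part is 'butter'.

butter


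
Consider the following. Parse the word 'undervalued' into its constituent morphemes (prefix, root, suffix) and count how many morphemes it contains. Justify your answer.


Step 1: Identify prefix: 'under' (meaning: beneath/insufficient)
Step 2: Identify root: 'value'
Step 3: Identify suffix(es): 'ed'
Decomposition: under- (prefix: beneath/insufficient) + value (root) + -ed (suffix: past)
Total morphemes: 3

3 morphemes (under- (prefix: beneath/insufficient) + value (root) + -ed (suffix: past))


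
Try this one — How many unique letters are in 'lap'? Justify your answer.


Unique letters in 'lap': {a, l, p} = 3 distinct letters.

3


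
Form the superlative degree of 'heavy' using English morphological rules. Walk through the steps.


Apply superlative formation (consonant + y: change y to i, add -est): 'heavy' -> 'heaviest'.

heaviest


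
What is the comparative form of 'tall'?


Apply comparative formation (add -er): 'tall' -> 'taller'.

taller


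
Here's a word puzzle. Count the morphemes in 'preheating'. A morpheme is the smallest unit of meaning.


Decomposition: pre- (prefix) + heat (root) + -ing (suffix) = 3 morpheme(s)

3 morphemes


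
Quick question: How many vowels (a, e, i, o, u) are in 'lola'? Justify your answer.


Vowels in 'lola': o, a = 2 vowels.

2


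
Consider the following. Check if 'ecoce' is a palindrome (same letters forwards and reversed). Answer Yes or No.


Forward: 'ecoce'
Reversed: 'ecoce'
They are identical.

Yes


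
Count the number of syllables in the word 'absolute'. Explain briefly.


Break 'absolute' into syllables: ab-so-lute -> ab | so | lute = 3 syllables

3 syllables


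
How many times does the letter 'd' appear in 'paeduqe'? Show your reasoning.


Letter 'd' in 'paeduqe': found at position(s) 4 = 1 occurrence(s).

1


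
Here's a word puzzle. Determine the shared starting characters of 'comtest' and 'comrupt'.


Compare from the start: 3 characters match: 'com'. Mismatch at position 4: 't' vs 'r'.

com


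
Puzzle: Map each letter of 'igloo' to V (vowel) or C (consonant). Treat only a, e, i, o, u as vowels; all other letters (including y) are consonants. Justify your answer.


Letter mapping: i = V, g = C, l = C, o = V, o = V.

VCCVV


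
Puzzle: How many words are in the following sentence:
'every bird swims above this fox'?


Split into words: every | bird | swims | above | this | fox = 6 words.

6


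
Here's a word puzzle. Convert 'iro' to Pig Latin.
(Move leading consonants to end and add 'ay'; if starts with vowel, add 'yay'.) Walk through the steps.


'iro' starts with a vowel, so add 'yay': 'iroyay'.

iroyay


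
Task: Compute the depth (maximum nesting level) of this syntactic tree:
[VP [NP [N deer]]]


Count bracket nesting levels:
'[' at pos 0: depth = 1
'[' at pos 4: depth = 2
'[' at pos 8: depth = 3
Maximum depth reached: 3

3


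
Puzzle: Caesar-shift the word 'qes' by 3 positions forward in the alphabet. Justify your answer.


Shift each letter by 3: q -> t, e -> h, s -> v. Result: 'thv'.

thv


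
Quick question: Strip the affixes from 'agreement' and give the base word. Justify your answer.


Remove suffix '-ment' from 'agreement' to get root 'agree'.

agree


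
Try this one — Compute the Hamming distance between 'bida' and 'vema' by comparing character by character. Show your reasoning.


Alignment:
Position 1: 'b' vs 'v' = DIFFER
Position 2: 'i' vs 'e' = DIFFER
Position 3: 'd' vs 'm' = DIFFER
Position 4: 'a' vs 'a' = match
Total differences: 3

3


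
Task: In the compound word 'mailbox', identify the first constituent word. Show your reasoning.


Split 'mailbox' into 'mail' + 'box'. The first part is 'mail'.

mail


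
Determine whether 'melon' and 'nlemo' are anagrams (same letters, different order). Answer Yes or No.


Sorted letters of 'melon': 'elmno'
Sorted letters of 'nlemo': 'elmno'
They match.

Yes


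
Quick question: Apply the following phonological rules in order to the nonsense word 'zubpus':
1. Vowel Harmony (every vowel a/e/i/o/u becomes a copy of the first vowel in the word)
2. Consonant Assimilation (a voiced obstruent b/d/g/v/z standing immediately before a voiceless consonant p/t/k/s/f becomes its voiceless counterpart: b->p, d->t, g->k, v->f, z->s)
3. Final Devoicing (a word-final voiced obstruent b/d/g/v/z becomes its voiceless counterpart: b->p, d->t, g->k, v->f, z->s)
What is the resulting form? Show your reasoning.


Starting form: 'zubpus'
Rule 1: Vowel Harmony: all vowels already match. No change.
Rule 2: Consonant Assimilation: voiced obstruent before voiceless consonant becomes voiceless ('bp' -> 'pp'). 'zubpus' -> 'zuppus'
Rule 3: Final Devoicing: final consonant 's' is not one of the voiced obstruents b/d/g/v/z. No change.
Final form: 'zuppus'

zuppus


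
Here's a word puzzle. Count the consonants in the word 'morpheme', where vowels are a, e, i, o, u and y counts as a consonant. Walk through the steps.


Consonants in 'morpheme': m, r, p, h, m = 5 consonants.

5


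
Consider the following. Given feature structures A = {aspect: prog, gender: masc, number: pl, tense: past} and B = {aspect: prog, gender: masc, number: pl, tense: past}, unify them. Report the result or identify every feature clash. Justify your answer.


Compare features:
aspect: A=prog vs B=prog -> unified: prog
gender: A=masc vs B=masc -> unified: masc
number: A=pl vs B=pl -> unified: pl
tense: A=past vs B=past -> unified: past
No clashes found.

Unified: {aspect: prog, gender: masc, number: pl, tense: past}


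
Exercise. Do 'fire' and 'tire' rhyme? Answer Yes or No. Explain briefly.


Rime (stressed vowel + following sounds) of 'fire': -ire = /aɪər/
Rime of 'tire': -ire = /aɪər/
/aɪər/ and /aɪər/ are the same ending sound, so the words rhyme.

Yes


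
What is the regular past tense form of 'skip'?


Apply rule: Double final consonant and add -ed. 'skip' becomes 'skipped'.

skipped


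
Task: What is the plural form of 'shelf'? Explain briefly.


Apply rule: Change -f to -ves. 'shelf' becomes 'shelves'.

shelves


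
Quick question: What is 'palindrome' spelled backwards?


Reverse 'palindrome' character by character: 'emordnilap'.

emordnilap


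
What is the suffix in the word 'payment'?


The word 'payment' = 'pay' (root) + '-ment' (suffix). The suffix is '-ment'.

ment


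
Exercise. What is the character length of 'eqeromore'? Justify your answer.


Spell out 'eqeromore' and number each letter: e(1), q(2), e(3), r(4), o(5), m(6), o(7), r(8), e(9). Total: 9 letters.

9


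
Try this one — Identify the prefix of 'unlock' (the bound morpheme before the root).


The word 'unlock' = 'un' (prefix) + 'lock' (root). The prefix is 'un'.

un


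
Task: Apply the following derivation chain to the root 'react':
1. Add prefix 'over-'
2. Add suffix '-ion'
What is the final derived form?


Step 1: Add prefix 'over-' to 'react' = 'overreact'
Step 2: Add suffix '-ion' to 'overreact' = 'overreaction'

overreaction


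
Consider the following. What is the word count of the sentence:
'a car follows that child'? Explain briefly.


Split into words: a | car | follows | that | child = 5 words.

5


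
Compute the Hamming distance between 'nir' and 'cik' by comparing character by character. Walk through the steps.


Alignment:
Position 1: 'n' vs 'c' = DIFFER
Position 2: 'i' vs 'i' = match
Position 3: 'r' vs 'k' = DIFFER
Total differences: 2

2


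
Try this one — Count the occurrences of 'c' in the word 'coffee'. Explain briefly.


Letter 'c' in 'coffee': found at position(s) 1 = 1 occurrence(s).

1


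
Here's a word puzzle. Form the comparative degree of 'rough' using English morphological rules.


Apply comparative formation (add -er): 'rough' -> 'rougher'.

rougher


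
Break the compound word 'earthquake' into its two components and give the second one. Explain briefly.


Split 'earthquake' into 'earth' + 'quake'. The second part is 'quake'.

quake


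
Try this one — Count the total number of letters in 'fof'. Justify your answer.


Spell out 'fof' and number each letter: f(1), o(2), f(3). Total: 3 letters.

3


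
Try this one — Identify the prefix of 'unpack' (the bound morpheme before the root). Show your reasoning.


The word 'unpack' = 'un' (prefix) + 'pack' (root). The prefix is 'un'.

un


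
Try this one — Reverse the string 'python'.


Reverse 'python' character by character: 'nohtyp'.

nohtyp


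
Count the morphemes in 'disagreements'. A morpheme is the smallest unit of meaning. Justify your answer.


Decomposition: dis- (prefix) + agree (root) + -ment (suffix) + -s (plural) = 4 morpheme(s)

4 morphemes


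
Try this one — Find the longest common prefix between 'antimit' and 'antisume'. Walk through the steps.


Compare from the start: 4 characters match: 'anti'. Mismatch at position 5: 'm' vs 's'.

anti


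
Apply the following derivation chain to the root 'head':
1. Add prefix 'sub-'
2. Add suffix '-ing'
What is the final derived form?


Step 1: Add prefix 'sub-' to 'head' = 'subhead'
Step 2: Add suffix '-ing' to 'subhead' = 'subheading'

subheading


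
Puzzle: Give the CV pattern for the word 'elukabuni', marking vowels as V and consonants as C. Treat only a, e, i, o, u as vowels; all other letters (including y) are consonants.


Letter mapping: e = V, l = C, u = V, k = C, a = V, b = C, u = V, n = C, i = V.

VCVCVCVCV


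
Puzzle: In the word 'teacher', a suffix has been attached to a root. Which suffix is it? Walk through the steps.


The word 'teacher' = 'teach' (root) + '-er' (suffix). The suffix is '-er'.

er


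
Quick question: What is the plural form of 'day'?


Apply rule: Add -s. 'day' becomes 'days'.

days


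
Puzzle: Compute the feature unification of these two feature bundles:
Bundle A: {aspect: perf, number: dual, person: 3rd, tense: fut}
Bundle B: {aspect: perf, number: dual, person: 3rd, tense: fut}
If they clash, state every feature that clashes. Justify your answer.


Compare features:
aspect: A=perf vs B=perf -> unified: perf
number: A=dual vs B=dual -> unified: dual
person: A=3rd vs B=3rd -> unified: 3rd
tense: A=fut vs B=fut -> unified: fut
No clashes found.

Unified: {aspect: perf, number: dual, person: 3rd, tense: fut}


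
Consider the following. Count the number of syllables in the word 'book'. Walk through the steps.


Break 'book' into syllables: book -> book = 1 syllable

1 syllable


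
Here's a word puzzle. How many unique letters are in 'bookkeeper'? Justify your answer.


Unique letters in 'bookkeeper': {b, e, k, o, p, r} = 6 distinct letters.

6


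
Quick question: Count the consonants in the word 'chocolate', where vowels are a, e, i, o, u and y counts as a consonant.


Consonants in 'chocolate': c, h, c, l, t = 5 consonants.

5


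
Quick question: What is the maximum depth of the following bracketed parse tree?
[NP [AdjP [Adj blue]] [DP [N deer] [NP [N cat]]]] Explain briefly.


Count bracket nesting levels:
'[' at pos 0: depth = 1
'[' at pos 4: depth = 2
'[' at pos 10: depth = 3
'[' at pos 22: depth = 2
'[' at pos 26: depth = 3
'[' at pos 35: depth = 3
'[' at pos 39: depth = 4
Maximum depth reached: 4

4


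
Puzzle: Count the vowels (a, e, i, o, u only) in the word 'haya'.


Vowels in 'haya': a, a = 2 vowels.

2


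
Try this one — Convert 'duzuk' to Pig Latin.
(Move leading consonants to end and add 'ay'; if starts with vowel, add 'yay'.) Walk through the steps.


'duzuk': move consonant cluster 'd' to end and add 'ay': 'uzukday'.

uzukday


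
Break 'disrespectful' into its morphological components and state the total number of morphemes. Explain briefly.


Step 1: Identify prefix: 'dis' (meaning: not/apart)
Step 2: Identify root: 'respect'
Step 3: Identify suffix(es): 'ful'
Decomposition: dis- (prefix: not/apart) + respect (root) + -ful (suffix: full of)
Total morphemes: 3

3 morphemes (dis- (prefix: not/apart) + respect (root) + -ful (suffix: full of))


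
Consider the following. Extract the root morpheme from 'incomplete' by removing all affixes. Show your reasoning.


Remove prefix 'in' from 'incomplete' to get root 'complete'.

complete


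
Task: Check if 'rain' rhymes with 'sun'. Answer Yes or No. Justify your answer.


Rime (stressed vowel + following sounds) of 'rain': -ain = /eɪn/
Rime of 'sun': -un = /ʌn/
/eɪn/ and /ʌn/ are different ending sounds, so the words do not rhyme.

No


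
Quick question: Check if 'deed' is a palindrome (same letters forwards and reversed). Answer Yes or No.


Forward: 'deed'
Reversed: 'deed'
They are identical.

Yes


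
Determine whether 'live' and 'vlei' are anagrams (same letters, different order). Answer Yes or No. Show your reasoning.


Sorted letters of 'live': 'eilv'
Sorted letters of 'vlei': 'eilv'
They match.

Yes


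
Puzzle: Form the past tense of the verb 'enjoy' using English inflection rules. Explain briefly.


Apply rule: Add -ed. 'enjoy' becomes 'enjoyed'.

enjoyed


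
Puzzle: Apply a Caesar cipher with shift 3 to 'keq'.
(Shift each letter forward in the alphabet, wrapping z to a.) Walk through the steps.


Shift each letter by 3: k -> n, e -> h, q -> t. Result: 'nht'.

nht


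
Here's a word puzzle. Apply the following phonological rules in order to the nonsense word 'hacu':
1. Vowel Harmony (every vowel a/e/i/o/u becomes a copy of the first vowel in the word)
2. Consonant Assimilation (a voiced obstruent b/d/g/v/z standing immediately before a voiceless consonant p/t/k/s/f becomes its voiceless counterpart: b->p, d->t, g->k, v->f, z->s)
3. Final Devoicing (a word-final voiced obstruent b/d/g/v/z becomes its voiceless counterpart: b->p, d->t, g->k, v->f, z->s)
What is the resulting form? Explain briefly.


Starting form: 'hacu'
Rule 1: Vowel Harmony: all vowels become 'a' (matching first vowel). 'hacu' -> 'haca'
Rule 2: Consonant Assimilation: no voiced obstruent (b/d/g/v/z) stands immediately before a voiceless consonant (p/t/k/s/f). No change.
Rule 3: Final Devoicing: the word ends in the vowel 'a', not a consonant. No change.
Final form: 'haca'

haca


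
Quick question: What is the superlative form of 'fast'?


Apply superlative formation (add -est): 'fast' -> 'fastest'.

fastest


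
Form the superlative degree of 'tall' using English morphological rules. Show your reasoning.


Apply superlative formation (add -est): 'tall' -> 'tallest'.

tallest


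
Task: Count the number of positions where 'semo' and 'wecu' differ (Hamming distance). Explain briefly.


Alignment:
Position 1: 's' vs 'w' = DIFFER
Position 2: 'e' vs 'e' = match
Position 3: 'm' vs 'c' = DIFFER
Position 4: 'o' vs 'u' = DIFFER
Total differences: 3

3


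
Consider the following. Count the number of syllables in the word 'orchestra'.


Break 'orchestra' into syllables: or-ches-tra -> or | ches | tra = 3 syllables

3 syllables


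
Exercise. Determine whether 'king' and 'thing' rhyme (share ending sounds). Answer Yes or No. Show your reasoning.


Rime (stressed vowel + following sounds) of 'king': -ing = /ɪŋ/
Rime of 'thing': -ing = /ɪŋ/
/ɪŋ/ and /ɪŋ/ are the same ending sound, so the words rhyme.

Yes


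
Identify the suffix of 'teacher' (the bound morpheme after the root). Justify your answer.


The word 'teacher' = 'teach' (root) + '-er' (suffix). The suffix is '-er'.

er


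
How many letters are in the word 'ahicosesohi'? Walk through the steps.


Spell out 'ahicosesohi' and number each letter: a(1), h(2), i(3), c(4), o(5), s(6), e(7), s(8), o(9), h(10), i(11). Total: 11 letters.

11


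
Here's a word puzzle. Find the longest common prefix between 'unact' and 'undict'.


Compare from the start: 2 characters match: 'un'. Mismatch at position 3: 'a' vs 'd'.

un


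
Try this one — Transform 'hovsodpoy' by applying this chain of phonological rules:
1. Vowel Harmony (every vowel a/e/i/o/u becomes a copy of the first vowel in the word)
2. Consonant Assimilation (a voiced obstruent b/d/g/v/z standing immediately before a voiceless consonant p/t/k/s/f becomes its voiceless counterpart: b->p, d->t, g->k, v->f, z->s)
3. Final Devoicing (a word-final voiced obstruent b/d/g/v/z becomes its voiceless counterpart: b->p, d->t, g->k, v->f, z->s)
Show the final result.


Starting form: 'hovsodpoy'
Rule 1: Vowel Harmony: all vowels already match. No change.
Rule 2: Consonant Assimilation: voiced obstruent before voiceless consonant becomes voiceless ('vs' -> 'fs', 'dp' -> 'tp'). 'hovsodpoy' -> 'hofsotpoy'
Rule 3: Final Devoicing: final consonant 'y' is not one of the voiced obstruents b/d/g/v/z. No change.
Final form: 'hofsotpoy'

hofsotpoy


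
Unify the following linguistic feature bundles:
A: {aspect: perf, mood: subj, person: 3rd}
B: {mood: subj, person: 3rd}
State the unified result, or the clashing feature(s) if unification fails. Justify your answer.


Compare features:
aspect: A=perf vs B=_ -> unified: perf
mood: A=subj vs B=subj -> unified: subj
person: A=3rd vs B=3rd -> unified: 3rd
No clashes found.

Unified: {aspect: perf, mood: subj, person: 3rd}


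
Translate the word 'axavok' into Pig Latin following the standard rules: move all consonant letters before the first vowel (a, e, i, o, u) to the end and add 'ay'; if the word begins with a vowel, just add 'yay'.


'axavok' starts with a vowel, so add 'yay': 'axavokyay'.

axavokyay


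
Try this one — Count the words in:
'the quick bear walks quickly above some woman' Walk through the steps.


Split into words: the | quick | bear | walks | quickly | above | some | woman = 8 words.

8


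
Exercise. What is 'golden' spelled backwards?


Reverse 'golden' character by character: 'nedlog'.

nedlog


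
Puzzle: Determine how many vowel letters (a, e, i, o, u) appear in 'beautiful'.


Vowels in 'beautiful': e, a, u, i, u = 5 vowels.

5


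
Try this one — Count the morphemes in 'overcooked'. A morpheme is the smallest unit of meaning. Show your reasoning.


Decomposition: over- (prefix) + cook (root) + -ed (suffix) = 3 morpheme(s)

3 morphemes


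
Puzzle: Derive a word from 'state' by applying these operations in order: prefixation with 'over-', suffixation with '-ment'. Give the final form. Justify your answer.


Step 1: Add prefix 'over-' to 'state' = 'overstate'
Step 2: Add suffix '-ment' to 'overstate' = 'overstatement'

overstatement


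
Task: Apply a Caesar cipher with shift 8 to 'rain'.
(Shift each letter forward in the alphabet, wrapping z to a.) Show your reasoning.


Shift each letter by 8: r -> z, a -> i, i -> q, n -> v. Result: 'ziqv'.

ziqv


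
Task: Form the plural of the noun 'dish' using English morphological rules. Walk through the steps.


Apply rule: Add -es (sibilant/fricative ending). 'dish' becomes 'dishes'.

dishes


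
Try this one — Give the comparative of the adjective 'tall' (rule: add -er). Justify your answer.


Apply comparative formation (add -er): 'tall' -> 'taller'.

taller


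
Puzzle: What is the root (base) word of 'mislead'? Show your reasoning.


Remove prefix 'mis' from 'mislead' to get root 'lead'.

lead


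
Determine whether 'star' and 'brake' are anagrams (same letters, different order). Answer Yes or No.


Sorted letters of 'star': 'arst'
Sorted letters of 'brake': 'abekr'
They do not match.

No


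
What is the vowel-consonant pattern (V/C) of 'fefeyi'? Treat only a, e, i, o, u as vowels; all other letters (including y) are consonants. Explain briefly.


Letter mapping: f = C, e = V, f = C, e = V, y = C, i = V.

CVCVCV


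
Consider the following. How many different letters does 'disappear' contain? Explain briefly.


Unique letters in 'disappear': {a, d, e, i, p, r, s} = 7 distinct letters.

7


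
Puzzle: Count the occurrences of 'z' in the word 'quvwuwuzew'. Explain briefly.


Letter 'z' in 'quvwuwuzew': found at position(s) 8 = 1 occurrence(s).

1


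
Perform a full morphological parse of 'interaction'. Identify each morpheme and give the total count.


Step 1: Identify prefix: 'inter' (meaning: between)
Step 2: Identify root: 'act'
Step 3: Identify suffix(es): 'ion'
Decomposition: inter- (prefix: between) + act (root) + -ion (suffix: act of)
Total morphemes: 3

3 morphemes (inter- (prefix: between) + act (root) + -ion (suffix: act of))


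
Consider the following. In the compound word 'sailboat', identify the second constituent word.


Split 'sailboat' into 'sail' + 'boat'. The second part is 'boat'.

boat
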